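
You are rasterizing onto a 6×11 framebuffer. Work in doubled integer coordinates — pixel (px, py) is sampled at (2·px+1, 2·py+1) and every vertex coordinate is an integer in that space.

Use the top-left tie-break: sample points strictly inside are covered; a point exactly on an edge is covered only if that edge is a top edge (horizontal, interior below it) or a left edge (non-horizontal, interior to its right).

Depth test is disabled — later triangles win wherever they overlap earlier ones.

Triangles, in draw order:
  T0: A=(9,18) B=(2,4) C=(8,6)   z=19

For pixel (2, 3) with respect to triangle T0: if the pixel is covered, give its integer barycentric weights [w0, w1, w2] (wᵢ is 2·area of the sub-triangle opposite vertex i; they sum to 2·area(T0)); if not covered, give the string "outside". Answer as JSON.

T0:
  2·area = 70
  edge (9, 18)→(2, 4): d=(-7,-14) top-left  bias=+0
  edge (2, 4)→(8, 6): d=(6,2) right/bottom  bias=-1
  edge (8, 6)→(9, 18): d=(1,12) right/bottom  bias=-1
    (1,2)@(3, 5): e=[7,4,59] → X
    (2,2)@(5, 5): e=[35,0,35] → .  [on edge]
    (1,3)@(3, 7): e=[-7,16,61] → .
    (2,3)@(5, 7): e=[21,12,37] → X
    (3,3)@(7, 7): e=[49,8,13] → X
    (4,3)@(9, 7): e=[77,4,-11] → .
    (5,3)@(11, 7): e=[105,0,-35] → .  [on edge]
    (2,4)@(5, 9): e=[7,24,39] → X
    (4,4)@(9, 9): e=[63,16,-9] → .
    (2,5)@(5, 11): e=[-7,36,41] → .
    (3,5)@(7, 11): e=[21,32,17] → X
    (4,5)@(9, 11): e=[49,28,-7] → .
  covered (7 px):
    . . . . . .
    . . . . . .
    . X . . . .
    . . X X . .
    . . X X . .
    . . . X . .
    . . . X . .
    . . . . . .
    . . . . . .
    . . . . . .
    . . . . . .

Result: [12,37,21]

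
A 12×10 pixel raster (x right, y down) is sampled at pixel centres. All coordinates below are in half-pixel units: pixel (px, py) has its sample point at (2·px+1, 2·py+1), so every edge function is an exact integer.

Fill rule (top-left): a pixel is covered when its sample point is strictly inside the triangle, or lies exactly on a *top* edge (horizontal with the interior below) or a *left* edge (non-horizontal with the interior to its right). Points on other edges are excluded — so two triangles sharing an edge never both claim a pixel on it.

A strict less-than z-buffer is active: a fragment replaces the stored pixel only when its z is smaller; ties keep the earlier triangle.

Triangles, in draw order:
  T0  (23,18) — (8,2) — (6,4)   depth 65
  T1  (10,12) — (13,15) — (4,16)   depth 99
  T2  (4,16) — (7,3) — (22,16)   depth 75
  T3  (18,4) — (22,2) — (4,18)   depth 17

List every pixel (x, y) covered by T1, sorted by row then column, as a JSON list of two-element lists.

T0:
  2·area = 62  (B↔C swapped to make it positive)
  edge (23, 18)→(6, 4): d=(-17,-14) top-left  bias=+0
  edge (6, 4)→(8, 2): d=(2,-2) top-left  bias=+0
  edge (8, 2)→(23, 18): d=(15,16) right/bottom  bias=-1
    (4,0)@(9, 1): e=[93,0,-31] → .  [on edge]
    (3,1)@(7, 3): e=[31,0,31] → X  [on edge]
    (4,1)@(9, 3): e=[59,4,-1] → .
    (2,2)@(5, 5): e=[-31,0,93] → .  [on edge]
    (3,2)@(7, 5): e=[-3,4,61] → .
    (4,2)@(9, 5): e=[25,8,29] → X
    (5,2)@(11, 5): e=[53,12,-3] → .
    (1,3)@(3, 7): e=[-93,0,155] → .  [on edge]
    (4,3)@(9, 7): e=[-9,12,59] → .
    (5,3)@(11, 7): e=[19,16,27] → X
    (6,3)@(13, 7): e=[47,20,-5] → .
    (0,4)@(1, 9): e=[-155,0,217] → .  [on edge]
  covered (6 px):
    . . . . . . . . . . . .
    . . . X . . . . . . . .
    . . . . X . . . . . . .
    . . . . . X . . . . . .
    . . . . . . X . . . . .
    . . . . . . . X . . . .
    . . . . . . . . X . . .
    . . . . . . . . . . . .
    . . . . . . . . . . . .
    . . . . . . . . . . . .
T1:
  2·area = 30
  edge (10, 12)→(13, 15): d=(3,3) right/bottom  bias=-1
  edge (13, 15)→(4, 16): d=(-9,1) right/bottom  bias=-1
  edge (4, 16)→(10, 12): d=(6,-4) top-left  bias=+0
    (0,1)@(1, 3): e=[0,120,-90] → .  [on edge]
    (1,2)@(3, 5): e=[0,100,-70] → .  [on edge]
    (2,3)@(5, 7): e=[0,80,-50] → .  [on edge]
    (3,4)@(7, 9): e=[0,60,-30] → .  [on edge]
    (4,5)@(9, 11): e=[0,40,-10] → .  [on edge]
    (4,6)@(9, 13): e=[6,22,2] → X
    (5,6)@(11, 13): e=[0,20,10] → .  [on edge]
    (3,7)@(7, 15): e=[18,6,6] → X
    (5,7)@(11, 15): e=[6,2,22] → X
    (6,7)@(13, 15): e=[0,0,30] → .  [on edge]
    (3,8)@(7, 17): e=[24,-12,18] → .
    (4,8)@(9, 17): e=[18,-14,26] → .
    (7,8)@(15, 17): e=[0,-20,50] → .  [on edge]
    (8,9)@(17, 19): e=[0,-40,70] → .  [on edge]
  covered (4 px):
    . . . . . . . . . . . .
    . . . . . . . . . . . .
    . . . . . . . . . . . .
    . . . . . . . . . . . .
    . . . . . . . . . . . .
    . . . . . . . . . . . .
    . . . . X . . . . . . .
    . . . X X X . . . . . .
    . . . . . . . . . . . .
    . . . . . . . . . . . .
T2:
  2·area = 234
  edge (4, 16)→(7, 3): d=(3,-13) top-left  bias=+0
  edge (7, 3)→(22, 16): d=(15,13) right/bottom  bias=-1
  edge (22, 16)→(4, 16): d=(-18,0) right/bottom  bias=-1
    (3,1)@(7, 3): e=[0,0,234] → .  [on edge]
    (3,2)@(7, 5): e=[6,30,198] → X
    (4,2)@(9, 5): e=[32,4,198] → X
    (5,2)@(11, 5): e=[58,-22,198] → .
    (3,3)@(7, 7): e=[12,60,162] → X
    (5,3)@(11, 7): e=[64,8,162] → X
    (6,3)@(13, 7): e=[90,-18,162] → .
    (3,4)@(7, 9): e=[18,90,126] → X
    (6,4)@(13, 9): e=[96,12,126] → X
    (7,4)@(15, 9): e=[122,-14,126] → .
    (3,5)@(7, 11): e=[24,120,90] → X
    (7,5)@(15, 11): e=[128,16,90] → X
  covered (29 px):
    . . . . . . . . . . . .
    . . . . . . . . . . . .
    . . . X X . . . . . . .
    . . . X X X . . . . . .
    . . . X X X X . . . . .
    . . . X X X X X . . . .
    . . X X X X X X X . . .
    . . X X X X X X X X . .
    . . . . . . . . . . . .
    . . . . . . . . . . . .
T3:
  2·area = 28
  edge (18, 4)→(22, 2): d=(4,-2) top-left  bias=+0
  edge (22, 2)→(4, 18): d=(-18,16) right/bottom  bias=-1
  edge (4, 18)→(18, 4): d=(14,-14) top-left  bias=+0
    (10,0)@(21, 1): e=[-6,34,0] → .  [on edge]
    (9,1)@(19, 3): e=[-2,30,0] → .  [on edge]
    (8,2)@(17, 5): e=[2,26,0] → X  [on edge]
    (9,2)@(19, 5): e=[6,-6,28] → .
    (7,3)@(15, 7): e=[6,22,0] → X  [on edge]
    (8,3)@(17, 7): e=[10,-10,28] → .
    (6,4)@(13, 9): e=[10,18,0] → X  [on edge]
    (7,4)@(15, 9): e=[14,-14,28] → .
    (5,5)@(11, 11): e=[14,14,0] → X  [on edge]
    (6,5)@(13, 11): e=[18,-18,28] → .
    (4,6)@(9, 13): e=[18,10,0] → X  [on edge]
    (5,6)@(11, 13): e=[22,-22,28] → .
    (3,7)@(7, 15): e=[22,6,0] → X  [on edge]
    (2,8)@(5, 17): e=[26,2,0] → X  [on edge]
    (1,9)@(3, 19): e=[30,-2,0] → .  [on edge]
  covered (7 px):
    . . . . . . . . . . . .
    . . . . . . . . . . . .
    . . . . . . . . X . . .
    . . . . . . . X . . . .
    . . . . . . X . . . . .
    . . . . . X . . . . . .
    . . . . X . . . . . . .
    . . . X . . . . . . . .
    . . X . . . . . . . . .
    . . . . . . . . . . . .

Final: [[4,6],[3,7],[4,7],[5,7]]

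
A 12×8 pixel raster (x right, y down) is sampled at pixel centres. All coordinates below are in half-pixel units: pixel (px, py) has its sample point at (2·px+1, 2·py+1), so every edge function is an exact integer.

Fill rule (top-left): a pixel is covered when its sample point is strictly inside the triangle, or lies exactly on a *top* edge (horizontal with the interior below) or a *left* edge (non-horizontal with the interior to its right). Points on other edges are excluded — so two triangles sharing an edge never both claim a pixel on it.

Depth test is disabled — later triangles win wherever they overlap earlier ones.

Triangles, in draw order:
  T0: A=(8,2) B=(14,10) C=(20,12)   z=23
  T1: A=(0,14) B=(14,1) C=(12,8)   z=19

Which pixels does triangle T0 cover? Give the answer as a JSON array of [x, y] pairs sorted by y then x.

T0:
  2·area = 36  (B↔C swapped to make it positive)
  edge (8, 2)→(20, 12): d=(12,10) right/bottom  bias=-1
  edge (20, 12)→(14, 10): d=(-6,-2) top-left  bias=+0
  edge (14, 10)→(8, 2): d=(-6,-8) top-left  bias=+0
    (4,1)@(9, 3): e=[2,32,2] → X
    (5,1)@(11, 3): e=[-18,36,18] → .
    (4,2)@(9, 5): e=[26,20,-10] → .
    (5,2)@(11, 5): e=[6,24,6] → X
    (6,2)@(13, 5): e=[-14,28,22] → .
    (2,3)@(5, 7): e=[90,0,-54] → .  [on edge]
    (5,3)@(11, 7): e=[30,12,-6] → .
    (6,3)@(13, 7): e=[10,16,10] → X
    (7,3)@(15, 7): e=[-10,20,26] → .
    (5,4)@(11, 9): e=[54,0,-18] → .  [on edge]
    (6,4)@(13, 9): e=[34,4,-2] → .
    (7,4)@(15, 9): e=[14,8,14] → X
    (8,5)@(17, 11): e=[18,0,18] → X  [on edge]
    (11,6)@(23, 13): e=[-18,0,54] → .  [on edge]
  covered (5 px):
    . . . . . . . . . . . .
    . . . . X . . . . . . .
    . . . . . X . . . . . .
    . . . . . . X . . . . .
    . . . . . . . X . . . .
    . . . . . . . . X . . .
    . . . . . . . . . . . .
    . . . . . . . . . . . .
T1:
  2·area = 72
  edge (0, 14)→(14, 1): d=(14,-13) top-left  bias=+0
  edge (14, 1)→(12, 8): d=(-2,7) right/bottom  bias=-1
  edge (12, 8)→(0, 14): d=(-12,6) right/bottom  bias=-1
    (6,1)@(13, 3): e=[15,3,54] → X
    (7,1)@(15, 3): e=[41,-11,42] → .
    (5,2)@(11, 5): e=[17,13,42] → X
    (6,2)@(13, 5): e=[43,-1,30] → .
    (4,3)@(9, 7): e=[19,23,30] → X
    (6,3)@(13, 7): e=[71,-5,6] → .
    (3,4)@(7, 9): e=[21,33,18] → X
    (5,4)@(11, 9): e=[73,5,-6] → .
    (2,5)@(5, 11): e=[23,43,6] → X
    (3,5)@(7, 11): e=[49,29,-6] → .
    (4,5)@(9, 11): e=[75,15,-18] → .
    (2,6)@(5, 13): e=[51,39,-18] → .
  covered (7 px):
    . . . . . . . . . . . .
    . . . . . . X . . . . .
    . . . . . X . . . . . .
    . . . . X X . . . . . .
    . . . X X . . . . . . .
    . . X . . . . . . . . .
    . . . . . . . . . . . .
    . . . . . . . . . . . .

Final: [[4,1],[5,2],[6,3],[7,4],[8,5]]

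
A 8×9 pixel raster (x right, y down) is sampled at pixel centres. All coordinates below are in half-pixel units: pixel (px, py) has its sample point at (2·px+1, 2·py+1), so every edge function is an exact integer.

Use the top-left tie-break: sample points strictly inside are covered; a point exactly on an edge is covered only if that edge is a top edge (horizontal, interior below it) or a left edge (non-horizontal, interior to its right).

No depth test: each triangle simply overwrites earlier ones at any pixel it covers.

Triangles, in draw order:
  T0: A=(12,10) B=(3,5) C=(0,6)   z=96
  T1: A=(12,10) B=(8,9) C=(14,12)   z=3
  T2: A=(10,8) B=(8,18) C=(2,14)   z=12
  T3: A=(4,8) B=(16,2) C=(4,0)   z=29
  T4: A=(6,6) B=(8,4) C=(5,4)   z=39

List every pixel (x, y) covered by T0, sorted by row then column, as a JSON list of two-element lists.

T0:
  2·area = 24  (B↔C swapped to make it positive)
  edge (12, 10)→(0, 6): d=(-12,-4) top-left  bias=+0
  edge (0, 6)→(3, 5): d=(3,-1) top-left  bias=+0
  edge (3, 5)→(12, 10): d=(9,5) right/bottom  bias=-1
    (7,0)@(15, 1): e=[120,0,-96] → ·  [on edge]
    (4,1)@(9, 3): e=[72,0,-48] → ·  [on edge]
    (1,2)@(3, 5): e=[24,0,0] → ·  [on edge]
    (1,3)@(3, 7): e=[0,6,18] → █  [on edge]
    (2,3)@(5, 7): e=[8,8,8] → █
    (3,3)@(7, 7): e=[16,10,-2] → ·
    (1,4)@(3, 9): e=[-24,12,36] → ·
    (2,4)@(5, 9): e=[-16,14,26] → ·
    (4,4)@(9, 9): e=[0,18,6] → █  [on edge]
    (5,4)@(11, 9): e=[8,20,-4] → ·
    (4,5)@(9, 11): e=[-24,24,24] → ·
    (7,5)@(15, 11): e=[0,30,-6] → ·  [on edge]
  covered (3 px):
    · · · · · · · ·
    · · · · · · · ·
    · · · · · · · ·
    · █ █ · · · · ·
    · · · · █ · · ·
    · · · · · · · ·
    · · · · · · · ·
    · · · · · · · ·
    · · · · · · · ·
T1:
  2·area = 6  (B↔C swapped to make it positive)
  edge (12, 10)→(14, 12): d=(2,2) right/bottom  bias=-1
  edge (14, 12)→(8, 9): d=(-6,-3) top-left  bias=+0
  edge (8, 9)→(12, 10): d=(4,1) right/bottom  bias=-1
    (1,0)@(3, 1): e=[0,33,-27] → ·  [on edge]
    (2,1)@(5, 3): e=[0,27,-21] → ·  [on edge]
    (3,2)@(7, 5): e=[0,21,-15] → ·  [on edge]
    (4,3)@(9, 7): e=[0,15,-9] → ·  [on edge]
    (5,4)@(11, 9): e=[0,9,-3] → ·  [on edge]
    (6,5)@(13, 11): e=[0,3,3] → ·  [on edge]
    (7,6)@(15, 13): e=[0,-3,9] → ·  [on edge]
  covered (0 px):
    · · · · · · · ·
    · · · · · · · ·
    · · · · · · · ·
    · · · · · · · ·
    · · · · · · · ·
    · · · · · · · ·
    · · · · · · · ·
    · · · · · · · ·
    · · · · · · · ·
T2:
  2·area = 68
  edge (10, 8)→(8, 18): d=(-2,10) right/bottom  bias=-1
  edge (8, 18)→(2, 14): d=(-6,-4) top-left  bias=+0
  edge (2, 14)→(10, 8): d=(8,-6) top-left  bias=+0
    (5,1)@(11, 3): e=[0,102,-34] → ·  [on edge]
    (4,4)@(9, 9): e=[8,58,2] → █
    (5,4)@(11, 9): e=[-12,66,14] → ·
    (3,5)@(7, 11): e=[24,38,6] → █
    (5,5)@(11, 11): e=[-16,54,30] → ·
    (2,6)@(5, 13): e=[40,18,10] → █
    (4,6)@(9, 13): e=[0,34,34] → ·  [on edge]
    (2,7)@(5, 15): e=[36,6,26] → █
    (4,7)@(9, 15): e=[-4,22,50] → ·
    (2,8)@(5, 17): e=[32,-6,42] → ·
    (3,8)@(7, 17): e=[12,2,54] → █
    (4,8)@(9, 17): e=[-8,10,66] → ·
  covered (8 px):
    · · · · · · · ·
    · · · · · · · ·
    · · · · · · · ·
    · · · · · · · ·
    · · · · █ · · ·
    · · · █ █ · · ·
    · · █ █ · · · ·
    · · █ █ · · · ·
    · · · █ · · · ·
T3:
  2·area = 96  (B↔C swapped to make it positive)
  edge (4, 8)→(4, 0): d=(0,-8) top-left  bias=+0
  edge (4, 0)→(16, 2): d=(12,2) right/bottom  bias=-1
  edge (16, 2)→(4, 8): d=(-12,6) right/bottom  bias=-1
    (2,0)@(5, 1): e=[8,10,78] → █
    (3,0)@(7, 1): e=[24,6,66] → █
    (4,0)@(9, 1): e=[40,2,54] → █
    (5,0)@(11, 1): e=[56,-2,42] → ·
    (2,1)@(5, 3): e=[8,34,54] → █
    (5,1)@(11, 3): e=[56,22,18] → █
    (6,1)@(13, 3): e=[72,18,6] → █
    (7,1)@(15, 3): e=[88,14,-6] → ·
    (2,2)@(5, 5): e=[8,58,30] → █
    (5,2)@(11, 5): e=[56,46,-6] → ·
    (6,2)@(13, 5): e=[72,42,-18] → ·
    (2,3)@(5, 7): e=[8,82,6] → █
  covered (12 px):
    · · █ █ █ · · ·
    · · █ █ █ █ █ ·
    · · █ █ █ · · ·
    · · █ · · · · ·
    · · · · · · · ·
    · · · · · · · ·
    · · · · · · · ·
    · · · · · · · ·
    · · · · · · · ·
T4:
  2·area = 6  (B↔C swapped to make it positive)
  edge (6, 6)→(5, 4): d=(-1,-2) top-left  bias=+0
  edge (5, 4)→(8, 4): d=(3,0) top-left  bias=+0
  edge (8, 4)→(6, 6): d=(-2,2) right/bottom  bias=-1
    (5,0)@(11, 1): e=[15,-9,0] → ·  [on edge]
    (4,1)@(9, 3): e=[9,-3,0] → ·  [on edge]
    (3,2)@(7, 5): e=[3,3,0] → ·  [on edge]
    (2,3)@(5, 7): e=[-3,9,0] → ·  [on edge]
    (1,4)@(3, 9): e=[-9,15,0] → ·  [on edge]
    (0,5)@(1, 11): e=[-15,21,0] → ·  [on edge]
  covered (0 px):
    · · · · · · · ·
    · · · · · · · ·
    · · · · · · · ·
    · · · · · · · ·
    · · · · · · · ·
    · · · · · · · ·
    · · · · · · · ·
    · · · · · · · ·
    · · · · · · · ·

Final: [[1,3],[2,3],[4,4]]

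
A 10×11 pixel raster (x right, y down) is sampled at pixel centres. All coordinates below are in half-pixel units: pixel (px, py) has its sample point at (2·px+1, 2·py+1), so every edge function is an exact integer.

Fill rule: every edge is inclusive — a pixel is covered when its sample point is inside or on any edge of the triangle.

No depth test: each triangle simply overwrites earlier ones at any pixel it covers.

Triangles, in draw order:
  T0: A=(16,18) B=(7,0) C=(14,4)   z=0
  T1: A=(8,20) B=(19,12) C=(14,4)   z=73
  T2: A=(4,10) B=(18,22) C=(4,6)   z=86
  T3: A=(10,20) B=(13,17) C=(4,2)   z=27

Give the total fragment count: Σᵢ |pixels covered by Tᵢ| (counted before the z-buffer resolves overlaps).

T0:
  2·area = 90
  edge (16, 18)→(7, 0): d=(-9,-18) inclusive
  edge (7, 0)→(14, 4): d=(7,4) inclusive
  edge (14, 4)→(16, 18): d=(2,14) inclusive
    (4,1)@(9, 3): e=[9,13,68] → #
    (5,1)@(11, 3): e=[45,5,40] → #
    (6,1)@(13, 3): e=[81,-3,12] → ·
    (4,2)@(9, 5): e=[-9,27,72] → ·
    (5,2)@(11, 5): e=[27,19,44] → #
    (6,2)@(13, 5): e=[63,11,16] → #
    (7,2)@(15, 5): e=[99,3,-12] → ·
    (5,3)@(11, 7): e=[9,33,48] → #
    (7,3)@(15, 7): e=[81,17,-8] → ·
    (5,4)@(11, 9): e=[-9,47,52] → ·
    (6,4)@(13, 9): e=[27,39,24] → #
    (7,4)@(15, 9): e=[63,31,-4] → ·
    (7,5)@(15, 11): e=[45,45,0] → #  [on edge]
  covered (11 px):
    · · · · · · · · · ·
    · · · · # # · · · ·
    · · · · · # # · · ·
    · · · · · # # · · ·
    · · · · · · # · · ·
    · · · · · · # # · ·
    · · · · · · · # · ·
    · · · · · · · # · ·
    · · · · · · · · · ·
    · · · · · · · · · ·
    · · · · · · · · · ·
T1:
  2·area = 128  (B↔C swapped to make it positive)
  edge (8, 20)→(14, 4): d=(6,-16) inclusive
  edge (14, 4)→(19, 12): d=(5,8) inclusive
  edge (19, 12)→(8, 20): d=(-11,8) inclusive
    (6,3)@(13, 7): e=[2,23,103] → #
    (7,3)@(15, 7): e=[34,7,87] → #
    (8,3)@(17, 7): e=[66,-9,71] → ·
    (6,4)@(13, 9): e=[14,33,81] → #
    (8,4)@(17, 9): e=[78,1,49] → #
    (9,4)@(19, 9): e=[110,-15,33] → ·
    (6,5)@(13, 11): e=[26,43,59] → #
    (9,5)@(19, 11): e=[122,-5,11] → ·
    (5,6)@(11, 13): e=[6,69,53] → #
    (9,6)@(19, 13): e=[134,5,-11] → ·
    (5,7)@(11, 15): e=[18,79,31] → #
    (7,7)@(15, 15): e=[82,47,-1] → ·
  covered (16 px):
    · · · · · · · · · ·
    · · · · · · · · · ·
    · · · · · · · · · ·
    · · · · · · # # · ·
    · · · · · · # # # ·
    · · · · · · # # # ·
    · · · · · # # # # ·
    · · · · · # # · · ·
    · · · · · # · · · ·
    · · · · # · · · · ·
    · · · · · · · · · ·
T2:
  2·area = 56  (B↔C swapped to make it positive)
  edge (4, 10)→(4, 6): d=(0,-4) inclusive
  edge (4, 6)→(18, 22): d=(14,16) inclusive
  edge (18, 22)→(4, 10): d=(-14,-12) inclusive
    (2,4)@(5, 9): e=[4,26,26] → #
    (3,4)@(7, 9): e=[12,-6,50] → ·
    (2,5)@(5, 11): e=[4,54,-2] → ·
    (3,5)@(7, 11): e=[12,22,22] → #
    (4,5)@(9, 11): e=[20,-10,46] → ·
    (3,6)@(7, 13): e=[12,50,-6] → ·
    (4,6)@(9, 13): e=[20,18,18] → #
    (5,6)@(11, 13): e=[28,-14,42] → ·
    (4,7)@(9, 15): e=[20,46,-10] → ·
    (5,7)@(11, 15): e=[28,14,14] → #
    (6,7)@(13, 15): e=[36,-18,38] → ·
    (5,8)@(11, 17): e=[28,42,-14] → ·
  covered (7 px):
    · · · · · · · · · ·
    · · · · · · · · · ·
    · · · · · · · · · ·
    · · · · · · · · · ·
    · · # · · · · · · ·
    · · · # · · · · · ·
    · · · · # · · · · ·
    · · · · · # · · · ·
    · · · · · · # · · ·
    · · · · · · · # · ·
    · · · · · · · · # ·
T3:
  2·area = 72  (B↔C swapped to make it positive)
  edge (10, 20)→(4, 2): d=(-6,-18) inclusive
  edge (4, 2)→(13, 17): d=(9,15) inclusive
  edge (13, 17)→(10, 20): d=(-3,3) inclusive
    (2,2)@(5, 5): e=[0,12,60] → #  [on edge]
    (3,2)@(7, 5): e=[36,-18,54] → ·
    (2,3)@(5, 7): e=[-12,30,54] → ·
    (3,3)@(7, 7): e=[24,0,48] → #  [on edge]
    (4,3)@(9, 7): e=[60,-30,42] → ·
    (3,4)@(7, 9): e=[12,18,42] → #
    (4,4)@(9, 9): e=[48,-12,36] → ·
    (3,5)@(7, 11): e=[0,36,36] → #  [on edge]
    (4,5)@(9, 11): e=[36,6,30] → #
    (5,5)@(11, 11): e=[72,-24,24] → ·
    (9,5)@(19, 11): e=[216,-144,0] → ·  [on edge]
    (3,6)@(7, 13): e=[-12,54,30] → ·
    (8,6)@(17, 13): e=[168,-96,0] → ·  [on edge]
    (7,7)@(15, 15): e=[120,-48,0] → ·  [on edge]
    (4,8)@(9, 17): e=[0,60,12] → #  [on edge]
    (6,8)@(13, 17): e=[72,0,0] → #  [on edge]
    (5,9)@(11, 19): e=[24,48,0] → #  [on edge]
    (4,10)@(9, 21): e=[-24,96,0] → ·  [on edge]
  covered (12 px):
    · · · · · · · · · ·
    · · · · · · · · · ·
    · · # · · · · · · ·
    · · · # · · · · · ·
    · · · # · · · · · ·
    · · · # # · · · · ·
    · · · · # · · · · ·
    · · · · # # · · · ·
    · · · · # # # · · ·
    · · · · · # · · · ·
    · · · · · · · · · ·

Answer: 46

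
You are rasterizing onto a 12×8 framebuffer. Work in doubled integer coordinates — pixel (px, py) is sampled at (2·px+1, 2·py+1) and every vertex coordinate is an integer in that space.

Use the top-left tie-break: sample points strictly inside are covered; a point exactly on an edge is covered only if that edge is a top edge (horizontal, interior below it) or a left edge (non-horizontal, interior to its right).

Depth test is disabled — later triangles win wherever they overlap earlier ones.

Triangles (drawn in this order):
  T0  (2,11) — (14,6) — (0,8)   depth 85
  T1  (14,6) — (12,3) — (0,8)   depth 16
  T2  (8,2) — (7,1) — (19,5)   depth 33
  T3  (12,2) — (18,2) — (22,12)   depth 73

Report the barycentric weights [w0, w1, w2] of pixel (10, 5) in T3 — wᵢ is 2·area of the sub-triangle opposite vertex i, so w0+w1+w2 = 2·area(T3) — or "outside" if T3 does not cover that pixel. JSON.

T0:
  2·area = 46  (B↔C swapped to make it positive)
  edge (2, 11)→(0, 8): d=(-2,-3) top-left  bias=+0
  edge (0, 8)→(14, 6): d=(14,-2) top-left  bias=+0
  edge (14, 6)→(2, 11): d=(-12,5) right/bottom  bias=-1
    (10,2)@(21, 5): e=[69,0,-23] → .  [on edge]
    (3,3)@(7, 7): e=[23,0,23] → X  [on edge]
    (4,3)@(9, 7): e=[29,4,13] → X
    (5,3)@(11, 7): e=[35,8,3] → X
    (6,3)@(13, 7): e=[41,12,-7] → .
    (0,4)@(1, 9): e=[1,16,29] → X
    (1,4)@(3, 9): e=[7,20,19] → X
    (2,4)@(5, 9): e=[13,24,9] → X
    (3,4)@(7, 9): e=[19,28,-1] → .
    (4,4)@(9, 9): e=[25,32,-11] → .
    (5,4)@(11, 9): e=[31,36,-21] → .
    (0,5)@(1, 11): e=[-3,44,5] → .
  covered (6 px):
    . . . . . . . . . . . .
    . . . . . . . . . . . .
    . . . . . . . . . . . .
    . . . X X X . . . . . .
    X X X . . . . . . . . .
    . . . . . . . . . . . .
    . . . . . . . . . . . .
    . . . . . . . . . . . .
T1:
  2·area = 46  (B↔C swapped to make it positive)
  edge (14, 6)→(0, 8): d=(-14,2) right/bottom  bias=-1
  edge (0, 8)→(12, 3): d=(12,-5) top-left  bias=+0
  edge (12, 3)→(14, 6): d=(2,3) right/bottom  bias=-1
    (4,2)@(9, 5): e=[24,9,13] → X
    (5,2)@(11, 5): e=[20,19,7] → X
    (6,2)@(13, 5): e=[16,29,1] → X
    (7,2)@(15, 5): e=[12,39,-5] → .
    (10,2)@(21, 5): e=[0,69,-23] → .  [on edge]
    (1,3)@(3, 7): e=[8,3,35] → X
    (2,3)@(5, 7): e=[4,13,29] → X
    (3,3)@(7, 7): e=[0,23,23] → .  [on edge]
    (4,3)@(9, 7): e=[-4,33,17] → .
    (5,3)@(11, 7): e=[-8,43,11] → .
    (6,3)@(13, 7): e=[-12,53,5] → .
    (1,4)@(3, 9): e=[-20,27,39] → .
  covered (5 px):
    . . . . . . . . . . . .
    . . . . . . . . . . . .
    . . . . X X X . . . . .
    . X X . . . . . . . . .
    . . . . . . . . . . . .
    . . . . . . . . . . . .
    . . . . . . . . . . . .
    . . . . . . . . . . . .
T2:
  2·area = 8
  edge (8, 2)→(7, 1): d=(-1,-1) top-left  bias=+0
  edge (7, 1)→(19, 5): d=(12,4) right/bottom  bias=-1
  edge (19, 5)→(8, 2): d=(-11,-3) top-left  bias=+0
    (3,0)@(7, 1): e=[0,0,8] → .  [on edge]
    (4,1)@(9, 3): e=[0,16,-8] → .  [on edge]
    (6,1)@(13, 3): e=[4,0,4] → .  [on edge]
    (5,2)@(11, 5): e=[0,32,-24] → .  [on edge]
    (9,2)@(19, 5): e=[8,0,0] → .  [on edge]
    (6,3)@(13, 7): e=[0,48,-40] → .  [on edge]
    (7,4)@(15, 9): e=[0,64,-56] → .  [on edge]
    (8,5)@(17, 11): e=[0,80,-72] → .  [on edge]
    (9,6)@(19, 13): e=[0,96,-88] → .  [on edge]
    (10,7)@(21, 15): e=[0,112,-104] → .  [on edge]
  covered (0 px):
    . . . . . . . . . . . .
    . . . . . . . . . . . .
    . . . . . . . . . . . .
    . . . . . . . . . . . .
    . . . . . . . . . . . .
    . . . . . . . . . . . .
    . . . . . . . . . . . .
    . . . . . . . . . . . .
T3:
  2·area = 60
  edge (12, 2)→(18, 2): d=(6,0) top-left  bias=+0
  edge (18, 2)→(22, 12): d=(4,10) right/bottom  bias=-1
  edge (22, 12)→(12, 2): d=(-10,-10) top-left  bias=+0
    (5,0)@(11, 1): e=[-6,66,0] → .  [on edge]
    (6,1)@(13, 3): e=[6,54,0] → X  [on edge]
    (7,1)@(15, 3): e=[6,34,20] → X
    (8,1)@(17, 3): e=[6,14,40] → X
    (9,1)@(19, 3): e=[6,-6,60] → .
    (6,2)@(13, 5): e=[18,62,-20] → .
    (7,2)@(15, 5): e=[18,42,0] → X  [on edge]
    (9,2)@(19, 5): e=[18,2,40] → X
    (10,2)@(21, 5): e=[18,-18,60] → .
    (7,3)@(15, 7): e=[30,50,-20] → .
    (8,3)@(17, 7): e=[30,30,0] → X  [on edge]
    (10,3)@(21, 7): e=[30,-10,40] → .
    (9,4)@(19, 9): e=[42,18,0] → X  [on edge]
    (10,5)@(21, 11): e=[54,6,0] → X  [on edge]
    (11,6)@(23, 13): e=[66,-6,0] → .  [on edge]
  covered (10 px):
    . . . . . . . . . . . .
    . . . . . . X X X . . .
    . . . . . . . X X X . .
    . . . . . . . . X X . .
    . . . . . . . . . X . .
    . . . . . . . . . . X .
    . . . . . . . . . . . .
    . . . . . . . . . . . .

Result: [6,0,54]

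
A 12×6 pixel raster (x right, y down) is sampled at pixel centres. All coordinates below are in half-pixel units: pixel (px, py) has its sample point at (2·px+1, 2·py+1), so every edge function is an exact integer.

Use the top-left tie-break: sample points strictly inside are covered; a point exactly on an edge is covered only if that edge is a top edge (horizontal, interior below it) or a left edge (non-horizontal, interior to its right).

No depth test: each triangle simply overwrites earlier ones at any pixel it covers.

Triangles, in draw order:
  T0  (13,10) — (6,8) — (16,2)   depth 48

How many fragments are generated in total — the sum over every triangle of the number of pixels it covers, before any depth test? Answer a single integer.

T0:
  2·area = 62
  edge (13, 10)→(6, 8): d=(-7,-2) top-left  bias=+0
  edge (6, 8)→(16, 2): d=(10,-6) top-left  bias=+0
  edge (16, 2)→(13, 10): d=(-3,8) right/bottom  bias=-1
    (7,1)@(15, 3): e=[53,4,5] → #
    (8,1)@(17, 3): e=[57,16,-11] → ·
    (5,2)@(11, 5): e=[31,0,31] → #  [on edge]
    (6,2)@(13, 5): e=[35,12,15] → #
    (7,2)@(15, 5): e=[39,24,-1] → ·
    (4,3)@(9, 7): e=[13,8,41] → #
    (7,3)@(15, 7): e=[25,44,-7] → ·
    (4,4)@(9, 9): e=[-1,28,35] → ·
    (5,4)@(11, 9): e=[3,40,19] → #
    (7,4)@(15, 9): e=[11,64,-13] → ·
    (0,5)@(1, 11): e=[-31,0,93] → ·  [on edge]
    (5,5)@(11, 11): e=[-11,60,13] → ·
  covered (8 px):
    · · · · · · · · · · · ·
    · · · · · · · # · · · ·
    · · · · · # # · · · · ·
    · · · · # # # · · · · ·
    · · · · · # # · · · · ·
    · · · · · · · · · · · ·

Answer: 8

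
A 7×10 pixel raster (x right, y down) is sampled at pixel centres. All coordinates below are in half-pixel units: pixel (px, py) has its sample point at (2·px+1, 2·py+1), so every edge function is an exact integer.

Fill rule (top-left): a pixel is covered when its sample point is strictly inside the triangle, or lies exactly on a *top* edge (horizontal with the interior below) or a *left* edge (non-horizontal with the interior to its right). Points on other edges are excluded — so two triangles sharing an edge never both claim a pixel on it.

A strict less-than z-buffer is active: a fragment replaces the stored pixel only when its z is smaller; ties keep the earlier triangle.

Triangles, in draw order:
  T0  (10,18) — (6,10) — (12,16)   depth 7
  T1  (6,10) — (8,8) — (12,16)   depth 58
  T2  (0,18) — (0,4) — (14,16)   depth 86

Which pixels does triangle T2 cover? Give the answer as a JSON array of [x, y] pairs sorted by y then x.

T0:
  2·area = 24
  edge (10, 18)→(6, 10): d=(-4,-8) top-left  bias=+0
  edge (6, 10)→(12, 16): d=(6,6) right/bottom  bias=-1
  edge (12, 16)→(10, 18): d=(-2,2) right/bottom  bias=-1
    (0,2)@(1, 5): e=[-20,0,44] → ·  [on edge]
    (1,3)@(3, 7): e=[-12,0,36] → ·  [on edge]
    (2,4)@(5, 9): e=[-4,0,28] → ·  [on edge]
    (3,5)@(7, 11): e=[4,0,20] → ·  [on edge]
    (4,6)@(9, 13): e=[12,0,12] → ·  [on edge]
    (4,7)@(9, 15): e=[4,12,8] → █
    (5,7)@(11, 15): e=[20,0,4] → ·  [on edge]
    (6,7)@(13, 15): e=[36,-12,0] → ·  [on edge]
    (4,8)@(9, 17): e=[-4,24,4] → ·
    (5,8)@(11, 17): e=[12,12,0] → ·  [on edge]
    (6,8)@(13, 17): e=[28,0,-4] → ·  [on edge]
    (4,9)@(9, 19): e=[-12,36,0] → ·  [on edge]
  covered (1 px):
    · · · · · · ·
    · · · · · · ·
    · · · · · · ·
    · · · · · · ·
    · · · · · · ·
    · · · · · · ·
    · · · · · · ·
    · · · · █ · ·
    · · · · · · ·
    · · · · · · ·
T1:
  2·area = 24
  edge (6, 10)→(8, 8): d=(2,-2) top-left  bias=+0
  edge (8, 8)→(12, 16): d=(4,8) right/bottom  bias=-1
  edge (12, 16)→(6, 10): d=(-6,-6) top-left  bias=+0
    (6,1)@(13, 3): e=[0,-60,84] → ·  [on edge]
    (0,2)@(1, 5): e=[-20,44,0] → ·  [on edge]
    (5,2)@(11, 5): e=[0,-36,60] → ·  [on edge]
    (1,3)@(3, 7): e=[-12,36,0] → ·  [on edge]
    (4,3)@(9, 7): e=[0,-12,36] → ·  [on edge]
    (2,4)@(5, 9): e=[-4,28,0] → ·  [on edge]
    (3,4)@(7, 9): e=[0,12,12] → █  [on edge]
    (4,4)@(9, 9): e=[4,-4,24] → ·
    (2,5)@(5, 11): e=[0,36,-12] → ·  [on edge]
    (3,5)@(7, 11): e=[4,20,0] → █  [on edge]
    (4,5)@(9, 11): e=[8,4,12] → █
    (5,5)@(11, 11): e=[12,-12,24] → ·
    (1,6)@(3, 13): e=[0,60,-36] → ·  [on edge]
    (4,6)@(9, 13): e=[12,12,0] → █  [on edge]
    (0,7)@(1, 15): e=[0,84,-60] → ·  [on edge]
    (5,7)@(11, 15): e=[20,4,0] → █  [on edge]
    (6,8)@(13, 17): e=[28,-4,0] → ·  [on edge]
  covered (5 px):
    · · · · · · ·
    · · · · · · ·
    · · · · · · ·
    · · · · · · ·
    · · · █ · · ·
    · · · █ █ · ·
    · · · · █ · ·
    · · · · · █ ·
    · · · · · · ·
    · · · · · · ·
T2:
  2·area = 196
  edge (0, 18)→(0, 4): d=(0,-14) top-left  bias=+0
  edge (0, 4)→(14, 16): d=(14,12) right/bottom  bias=-1
  edge (14, 16)→(0, 18): d=(-14,2) right/bottom  bias=-1
    (0,2)@(1, 5): e=[14,2,180] → █
    (1,2)@(3, 5): e=[42,-22,176] → ·
    (0,3)@(1, 7): e=[14,30,152] → █
    (1,3)@(3, 7): e=[42,6,148] → █
    (2,3)@(5, 7): e=[70,-18,144] → ·
    (0,4)@(1, 9): e=[14,58,124] → █
    (2,4)@(5, 9): e=[70,10,116] → █
    (3,4)@(7, 9): e=[98,-14,112] → ·
    (0,5)@(1, 11): e=[14,86,96] → █
    (3,5)@(7, 11): e=[98,14,84] → █
    (4,5)@(9, 11): e=[126,-10,80] → ·
    (0,6)@(1, 13): e=[14,114,68] → █
    (3,8)@(7, 17): e=[98,98,0] → ·  [on edge]
  covered (24 px):
    · · · · · · ·
    · · · · · · ·
    █ · · · · · ·
    █ █ · · · · ·
    █ █ █ · · · ·
    █ █ █ █ · · ·
    █ █ █ █ █ · ·
    █ █ █ █ █ █ ·
    █ █ █ · · · ·
    · · · · · · ·

Answer: [[0,2],[0,3],[1,3],[0,4],[1,4],[2,4],[0,5],[1,5],[2,5],[3,5],[0,6],[1,6],[2,6],[3,6],[4,6],[0,7],[1,7],[2,7],[3,7],[4,7],[5,7],[0,8],[1,8],[2,8]]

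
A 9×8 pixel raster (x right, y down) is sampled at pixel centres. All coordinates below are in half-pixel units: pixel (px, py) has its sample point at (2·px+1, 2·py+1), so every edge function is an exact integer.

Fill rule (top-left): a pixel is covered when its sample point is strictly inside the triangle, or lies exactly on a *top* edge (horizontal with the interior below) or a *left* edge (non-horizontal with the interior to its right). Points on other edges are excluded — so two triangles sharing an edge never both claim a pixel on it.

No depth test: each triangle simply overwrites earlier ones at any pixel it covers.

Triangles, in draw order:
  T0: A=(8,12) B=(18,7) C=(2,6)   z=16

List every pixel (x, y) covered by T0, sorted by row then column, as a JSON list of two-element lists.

T0:
  2·area = 90  (B↔C swapped to make it positive)
  edge (8, 12)→(2, 6): d=(-6,-6) top-left  bias=+0
  edge (2, 6)→(18, 7): d=(16,1) right/bottom  bias=-1
  edge (18, 7)→(8, 12): d=(-10,5) right/bottom  bias=-1
    (0,2)@(1, 5): e=[0,-15,105] → ·  [on edge]
    (1,3)@(3, 7): e=[0,15,75] → #  [on edge]
    (2,3)@(5, 7): e=[12,13,65] → #
    (3,3)@(7, 7): e=[24,11,55] → #
    (4,3)@(9, 7): e=[36,9,45] → #
    (5,3)@(11, 7): e=[48,7,35] → #
    (6,3)@(13, 7): e=[60,5,25] → #
    (7,3)@(15, 7): e=[72,3,15] → #
    (8,3)@(17, 7): e=[84,1,5] → #
    (1,4)@(3, 9): e=[-12,47,55] → ·
    (2,4)@(5, 9): e=[0,45,45] → #  [on edge]
    (7,4)@(15, 9): e=[60,35,-5] → ·
    (3,5)@(7, 11): e=[0,75,15] → #  [on edge]
    (4,6)@(9, 13): e=[0,105,-15] → ·  [on edge]
    (5,7)@(11, 15): e=[0,135,-45] → ·  [on edge]
  covered (15 px):
    · · · · · · · · ·
    · · · · · · · · ·
    · · · · · · · · ·
    · # # # # # # # #
    · · # # # # # · ·
    · · · # # · · · ·
    · · · · · · · · ·
    · · · · · · · · ·

Answer: [[1,3],[2,3],[3,3],[4,3],[5,3],[6,3],[7,3],[8,3],[2,4],[3,4],[4,4],[5,4],[6,4],[3,5],[4,5]]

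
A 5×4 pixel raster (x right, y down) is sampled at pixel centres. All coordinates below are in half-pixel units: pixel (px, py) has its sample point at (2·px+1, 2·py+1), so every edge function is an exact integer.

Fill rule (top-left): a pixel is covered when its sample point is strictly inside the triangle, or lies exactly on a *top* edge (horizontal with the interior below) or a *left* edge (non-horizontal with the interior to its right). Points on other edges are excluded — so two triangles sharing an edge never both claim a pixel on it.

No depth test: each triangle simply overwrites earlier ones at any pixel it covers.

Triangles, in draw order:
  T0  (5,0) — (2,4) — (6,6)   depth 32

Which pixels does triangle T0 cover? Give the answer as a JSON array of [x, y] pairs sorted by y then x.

T0:
  2·area = 22  (B↔C swapped to make it positive)
  edge (5, 0)→(6, 6): d=(1,6) right/bottom  bias=-1
  edge (6, 6)→(2, 4): d=(-4,-2) top-left  bias=+0
  edge (2, 4)→(5, 0): d=(3,-4) top-left  bias=+0
    (2,0)@(5, 1): e=[1,18,3] → █
    (3,0)@(7, 1): e=[-11,22,11] → ·
    (1,1)@(3, 3): e=[15,6,1] → █
    (3,1)@(7, 3): e=[-9,14,17] → ·
    (1,2)@(3, 5): e=[17,-2,7] → ·
    (2,2)@(5, 5): e=[5,2,15] → █
    (3,2)@(7, 5): e=[-7,6,23] → ·
    (2,3)@(5, 7): e=[7,-6,21] → ·
  covered (4 px):
    · · █ · ·
    · █ █ · ·
    · · █ · ·
    · · · · ·

Answer: [[2,0],[1,1],[2,1],[2,2]]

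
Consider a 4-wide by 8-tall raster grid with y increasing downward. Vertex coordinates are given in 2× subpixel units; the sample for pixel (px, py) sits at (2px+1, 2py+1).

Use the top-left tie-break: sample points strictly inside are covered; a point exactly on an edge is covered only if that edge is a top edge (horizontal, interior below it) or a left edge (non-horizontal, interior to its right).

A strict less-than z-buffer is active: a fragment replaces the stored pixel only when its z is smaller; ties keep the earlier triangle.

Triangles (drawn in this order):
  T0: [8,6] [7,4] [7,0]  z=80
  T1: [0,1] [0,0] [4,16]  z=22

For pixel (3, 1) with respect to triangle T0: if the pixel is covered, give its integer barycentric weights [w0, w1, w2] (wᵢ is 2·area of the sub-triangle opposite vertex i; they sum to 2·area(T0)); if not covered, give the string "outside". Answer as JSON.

T0:
  2·area = 4
  edge (8, 6)→(7, 4): d=(-1,-2) top-left  bias=+0
  edge (7, 4)→(7, 0): d=(0,-4) top-left  bias=+0
  edge (7, 0)→(8, 6): d=(1,6) right/bottom  bias=-1
    (3,0)@(7, 1): e=[3,0,1] → █  [on edge]
    (3,1)@(7, 3): e=[1,0,3] → █  [on edge]
    (3,2)@(7, 5): e=[-1,0,5] → ·  [on edge]
    (3,3)@(7, 7): e=[-3,0,7] → ·  [on edge]
    (3,4)@(7, 9): e=[-5,0,9] → ·  [on edge]
    (3,5)@(7, 11): e=[-7,0,11] → ·  [on edge]
    (3,6)@(7, 13): e=[-9,0,13] → ·  [on edge]
    (3,7)@(7, 15): e=[-11,0,15] → ·  [on edge]
  covered (2 px):
    · · · █
    · · · █
    · · · ·
    · · · ·
    · · · ·
    · · · ·
    · · · ·
    · · · ·
T1:
  2·area = 4
  edge (0, 1)→(0, 0): d=(0,-1) top-left  bias=+0
  edge (0, 0)→(4, 16): d=(4,16) right/bottom  bias=-1
  edge (4, 16)→(0, 1): d=(-4,-15) top-left  bias=+0
  covered (0 px):
    · · · ·
    · · · ·
    · · · ·
    · · · ·
    · · · ·
    · · · ·
    · · · ·
    · · · ·

Final: [0,3,1]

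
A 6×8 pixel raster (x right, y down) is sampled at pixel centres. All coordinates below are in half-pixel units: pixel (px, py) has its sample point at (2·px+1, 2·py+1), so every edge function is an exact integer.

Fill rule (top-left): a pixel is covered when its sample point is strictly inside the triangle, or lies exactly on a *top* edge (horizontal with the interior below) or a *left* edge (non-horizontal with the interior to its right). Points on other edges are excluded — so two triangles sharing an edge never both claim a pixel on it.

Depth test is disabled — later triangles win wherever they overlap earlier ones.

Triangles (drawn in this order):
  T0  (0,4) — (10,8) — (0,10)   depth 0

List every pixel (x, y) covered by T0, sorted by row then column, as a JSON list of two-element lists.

T0:
  2·area = 60
  edge (0, 4)→(10, 8): d=(10,4) right/bottom  bias=-1
  edge (10, 8)→(0, 10): d=(-10,2) right/bottom  bias=-1
  edge (0, 10)→(0, 4): d=(0,-6) top-left  bias=+0
    (0,2)@(1, 5): e=[6,48,6] → X
    (1,2)@(3, 5): e=[-2,44,18] → .
    (0,3)@(1, 7): e=[26,28,6] → X
    (1,3)@(3, 7): e=[18,24,18] → X
    (2,3)@(5, 7): e=[10,20,30] → X
    (3,3)@(7, 7): e=[2,16,42] → X
    (4,3)@(9, 7): e=[-6,12,54] → .
    (0,4)@(1, 9): e=[46,8,6] → X
    (2,4)@(5, 9): e=[30,0,30] → .  [on edge]
    (3,4)@(7, 9): e=[22,-4,42] → .
    (0,5)@(1, 11): e=[66,-12,6] → .
    (1,5)@(3, 11): e=[58,-16,18] → .
  covered (7 px):
    . . . . . .
    . . . . . .
    X . . . . .
    X X X X . .
    X X . . . .
    . . . . . .
    . . . . . .
    . . . . . .

Final: [[0,2],[0,3],[1,3],[2,3],[3,3],[0,4],[1,4]]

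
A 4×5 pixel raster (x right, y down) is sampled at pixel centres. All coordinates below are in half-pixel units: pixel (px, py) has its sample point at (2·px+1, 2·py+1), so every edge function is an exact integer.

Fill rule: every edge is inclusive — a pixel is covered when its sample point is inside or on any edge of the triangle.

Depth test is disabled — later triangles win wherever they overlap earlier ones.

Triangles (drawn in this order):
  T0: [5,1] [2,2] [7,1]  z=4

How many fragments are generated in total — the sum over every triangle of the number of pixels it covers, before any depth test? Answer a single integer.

T0:
  2·area = 2  (B↔C swapped to make it positive)
  edge (5, 1)→(7, 1): d=(2,0) inclusive
  edge (7, 1)→(2, 2): d=(-5,1) inclusive
  edge (2, 2)→(5, 1): d=(3,-1) inclusive
    (0,0)@(1, 1): e=[0,6,-4] → ·  [on edge]
    (1,0)@(3, 1): e=[0,4,-2] → ·  [on edge]
    (2,0)@(5, 1): e=[0,2,0] → █  [on edge]
    (3,0)@(7, 1): e=[0,0,2] → █  [on edge]
    (2,1)@(5, 3): e=[4,-8,6] → ·
    (3,1)@(7, 3): e=[4,-10,8] → ·
  covered (2 px):
    · · █ █
    · · · ·
    · · · ·
    · · · ·
    · · · ·

Result: 2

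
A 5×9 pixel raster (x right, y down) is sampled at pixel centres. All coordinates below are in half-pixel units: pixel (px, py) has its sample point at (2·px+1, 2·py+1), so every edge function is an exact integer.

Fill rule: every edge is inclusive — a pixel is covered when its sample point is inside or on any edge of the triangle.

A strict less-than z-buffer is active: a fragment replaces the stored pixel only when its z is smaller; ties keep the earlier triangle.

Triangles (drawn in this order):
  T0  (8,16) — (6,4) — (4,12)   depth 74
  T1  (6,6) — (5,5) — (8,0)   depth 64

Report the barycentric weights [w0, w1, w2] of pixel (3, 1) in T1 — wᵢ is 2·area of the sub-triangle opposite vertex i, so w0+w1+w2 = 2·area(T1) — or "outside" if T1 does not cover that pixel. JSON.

T0:
  2·area = 40  (B↔C swapped to make it positive)
  edge (8, 16)→(4, 12): d=(-4,-4) inclusive
  edge (4, 12)→(6, 4): d=(2,-8) inclusive
  edge (6, 4)→(8, 16): d=(2,12) inclusive
    (0,4)@(1, 9): e=[0,-30,70] → ·  [on edge]
    (2,4)@(5, 9): e=[16,2,22] → #
    (3,4)@(7, 9): e=[24,18,-2] → ·
    (1,5)@(3, 11): e=[0,-10,50] → ·  [on edge]
    (2,5)@(5, 11): e=[8,6,26] → #
    (3,5)@(7, 11): e=[16,22,2] → #
    (4,5)@(9, 11): e=[24,38,-22] → ·
    (2,6)@(5, 13): e=[0,10,30] → #  [on edge]
    (4,6)@(9, 13): e=[16,42,-18] → ·
    (2,7)@(5, 15): e=[-8,14,34] → ·
    (3,7)@(7, 15): e=[0,30,10] → #  [on edge]
    (4,7)@(9, 15): e=[8,46,-14] → ·
    (4,8)@(9, 17): e=[0,50,-10] → ·  [on edge]
  covered (6 px):
    · · · · ·
    · · · · ·
    · · · · ·
    · · · · ·
    · · # · ·
    · · # # ·
    · · # # ·
    · · · # ·
    · · · · ·
T1:
  2·area = 8
  edge (6, 6)→(5, 5): d=(-1,-1) inclusive
  edge (5, 5)→(8, 0): d=(3,-5) inclusive
  edge (8, 0)→(6, 6): d=(-2,6) inclusive
    (0,0)@(1, 1): e=[0,-32,40] → ·  [on edge]
    (1,1)@(3, 3): e=[0,-16,24] → ·  [on edge]
    (3,1)@(7, 3): e=[4,4,0] → #  [on edge]
    (4,1)@(9, 3): e=[6,14,-12] → ·
    (2,2)@(5, 5): e=[0,0,8] → #  [on edge]
    (3,2)@(7, 5): e=[2,10,-4] → ·
    (2,3)@(5, 7): e=[-2,6,4] → ·
    (3,3)@(7, 7): e=[0,16,-8] → ·  [on edge]
    (2,4)@(5, 9): e=[-4,12,0] → ·  [on edge]
    (4,4)@(9, 9): e=[0,32,-24] → ·  [on edge]
    (1,7)@(3, 15): e=[-12,20,0] → ·  [on edge]
  covered (2 px):
    · · · · ·
    · · · # ·
    · · # · ·
    · · · · ·
    · · · · ·
    · · · · ·
    · · · · ·
    · · · · ·
    · · · · ·

Result: [4,0,4]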